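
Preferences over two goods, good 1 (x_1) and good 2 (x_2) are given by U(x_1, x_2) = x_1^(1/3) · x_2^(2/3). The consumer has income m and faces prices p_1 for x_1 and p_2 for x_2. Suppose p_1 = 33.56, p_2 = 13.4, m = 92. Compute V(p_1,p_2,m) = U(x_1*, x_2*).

MU_x_1/MU_x_2 = (1/3·x_2)/(2/3·x_1); tangency sets this equal to p_1/p_2.
So 1/3·p_2·x_2 = 2/3·p_1·x_1; combined with the budget, a share 1/3 of income goes to x_1.
Demand: x_1*(p_1,p_2,m) = 1/3·m/p_1 and x_2* = 2/3·m/p_2.
At p_1=33.56, p_2=13.4, m=92: x_1* = 1/3·92/33.56 = 0.9138, x_2* = 4.5771.
Utility at the optimum: U(0.9138, 4.5771) = 2.6751.

V = 2.6751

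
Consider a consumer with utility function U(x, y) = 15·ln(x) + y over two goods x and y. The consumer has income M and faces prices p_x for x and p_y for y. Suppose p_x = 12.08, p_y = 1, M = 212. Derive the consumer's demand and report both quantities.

Set MRS = p_x/p_y: (15/x)/1 = p_x/p_y.
So x*(p_x,p_y) = 15·p_y/p_x, independent of income; and y* = (M − 15·p_y)/p_y.
At the given prices: x* = 15·1/12.08 = 1.2417, and y* = 197.

x* = 1.2417, y* = 197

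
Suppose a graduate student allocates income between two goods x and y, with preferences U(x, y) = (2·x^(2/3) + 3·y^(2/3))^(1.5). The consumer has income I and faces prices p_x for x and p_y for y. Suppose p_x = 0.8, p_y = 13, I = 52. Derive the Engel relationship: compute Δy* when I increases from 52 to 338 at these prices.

Δy* = 0.2776

With the ratio pinned down, the budget gives x* = I/(p_x + p_y·(y/x)) and y* = (y/x)·x*.
Numerically y/x = 0.000787, so x* = 52/(0.8 + 13·0.000787) = 64.1797 and y* = 0.000787·64.1797 = 0.0505.
At I' = 338: y* = 0.3281. Change: 0.3281 − 0.0505 = 0.2776.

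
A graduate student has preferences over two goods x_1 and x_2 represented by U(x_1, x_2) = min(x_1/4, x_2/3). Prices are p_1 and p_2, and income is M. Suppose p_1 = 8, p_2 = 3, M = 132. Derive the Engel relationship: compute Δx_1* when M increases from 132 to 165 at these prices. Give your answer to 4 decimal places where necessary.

Δx_1* = 3.2195

With perfect complements, no substitution: consume in ratio x_1:x_2 = 4:3.
Budget: p_1·x_1 + p_2·(3/4)·x_1 = M, so (4·p_1 + 3·p_2)·x_1 = 4·M.
Demand: x_1*(p_1,p_2,M) = 4·M/(4·p_1 + 3·p_2), x_2* = 3·M/(4·p_1 + 3·p_2).
Here 4·8 + 3·3 = 41, giving x_1* = 12.878.
At M' = 165: x_1* = 16.0976. Change: 16.0976 − 12.878 = 3.2195.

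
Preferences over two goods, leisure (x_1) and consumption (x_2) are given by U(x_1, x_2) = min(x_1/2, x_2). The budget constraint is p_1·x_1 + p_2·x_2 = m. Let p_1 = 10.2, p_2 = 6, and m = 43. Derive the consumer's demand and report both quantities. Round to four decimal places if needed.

Leontief preferences: the optimum is at the kink where x_1/2 = x_2/1, i.e. x_2 = (1/2)·x_1.
Budget: p_1·x_1 + p_2·(1/2)·x_1 = m, so (2·p_1 + p_2)·x_1 = 2·m.
Demand: x_1*(p_1,p_2,m) = 2·m/(2·p_1 + p_2), x_2* = m/(2·p_1 + p_2).
Here 2·10.2 + 6 = 26.4, giving x_1* = 3.2576 and x_2* = 1.6288.

x_1* = 3.2576, x_2* = 1.6288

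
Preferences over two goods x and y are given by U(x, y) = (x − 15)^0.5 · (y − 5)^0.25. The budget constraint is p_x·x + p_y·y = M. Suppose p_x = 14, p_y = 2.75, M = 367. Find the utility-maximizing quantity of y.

Substituting into the budget: x* = 15 + 2/3·(M − 15·p_x − 5·p_y)/p_x, and y* = 5 + 1/3·(…)/p_y.
Discretionary income = 367 − 15·14 − 5·2.75 = 143.25; y* = 5 + 1/3·143.25/2.75 = 22.3636.

y* = 22.3636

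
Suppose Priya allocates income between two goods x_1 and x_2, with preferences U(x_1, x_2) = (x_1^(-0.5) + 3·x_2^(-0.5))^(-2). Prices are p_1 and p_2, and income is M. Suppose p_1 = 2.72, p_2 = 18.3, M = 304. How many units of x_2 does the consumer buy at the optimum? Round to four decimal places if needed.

Numerically x_2/x_1 = 0.583659, so x_1* = 304/(2.72 + 18.3·0.583659) = 22.6849 and x_2* = 0.583659·22.6849 = 13.2403.

x_2* = 13.2403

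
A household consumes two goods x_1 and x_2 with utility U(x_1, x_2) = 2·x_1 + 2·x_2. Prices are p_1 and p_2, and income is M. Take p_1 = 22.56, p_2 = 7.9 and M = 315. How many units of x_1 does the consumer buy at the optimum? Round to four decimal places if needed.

x_1* = 0

Linear utility — the consumer picks whichever good has higher MU/price: 2/22.56 = 0.0887 vs 2/7.9 = 0.2532.
x_2 gives more utility per dollar, so spend all income on x_2: x_2* = M/p_2, x_1* = 0.
Numerically: x_1* = 0, x_2* = 39.8734.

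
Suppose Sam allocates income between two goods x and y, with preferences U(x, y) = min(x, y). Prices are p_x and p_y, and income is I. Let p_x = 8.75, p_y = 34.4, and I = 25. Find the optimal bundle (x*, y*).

x* = 0.5794, y* = 0.5794

With perfect complements, no substitution: consume in ratio x:y = 1:1.
Budget: p_x·x + p_y·x = I, so (p_x + p_y)·x = I.
Demand: x*(p_x,p_y,I) = I/(p_x + p_y), y* = I/(p_x + p_y).
Here 8.75 + 34.4 = 43.15, giving x* = 0.5794 and y* = 0.5794.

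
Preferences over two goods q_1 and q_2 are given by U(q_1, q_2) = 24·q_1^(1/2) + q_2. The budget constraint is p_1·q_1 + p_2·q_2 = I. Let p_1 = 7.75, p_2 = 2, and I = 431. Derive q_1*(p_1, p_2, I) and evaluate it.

q_1* = 9.59

Solve: √q_1 = 12·p_2/p_1, so q_1*(p_1,p_2) = (12·p_2/p_1)², and q_2* = (I − p_1·q_1*)/p_2.
Plugging in: q_1* = (12·2/7.75)² = 9.59.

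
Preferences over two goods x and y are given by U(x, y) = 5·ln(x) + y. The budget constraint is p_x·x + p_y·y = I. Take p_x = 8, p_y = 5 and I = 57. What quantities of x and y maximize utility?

x* = 3.125, y* = 6.4

MU_x = 5/x, MU_y = 1. Tangency: 5/x = p_x/p_y.
So x*(p_x,p_y) = 5·p_y/p_x, independent of income; and y* = (I − 5·p_y)/p_y.
At the given prices: x* = 5·5/8 = 3.125, and y* = 6.4.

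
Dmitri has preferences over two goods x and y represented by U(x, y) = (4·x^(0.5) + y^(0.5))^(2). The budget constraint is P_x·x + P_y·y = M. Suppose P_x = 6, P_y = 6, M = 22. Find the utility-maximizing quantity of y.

MRS = MU_x/MU_y = 4·(y/x)^(0.5). Set equal to P_x/P_y.
Hence y/x = ((1/4)·P_x/P_y)^(1/(0.5)), i.e. raised to the 2 power.
Substitute y = (y/x)·x into the budget: x* = M/(P_x + P_y·(y/x)).
Numerically y/x = 0.0625, so x* = 22/(6 + 6·0.0625) = 3.451 and y* = 0.0625·3.451 = 0.2157.

y* = 0.2157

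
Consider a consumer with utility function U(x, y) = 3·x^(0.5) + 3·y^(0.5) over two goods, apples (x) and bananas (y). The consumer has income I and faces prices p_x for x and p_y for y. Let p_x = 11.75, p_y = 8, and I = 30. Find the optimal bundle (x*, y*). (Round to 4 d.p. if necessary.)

With the ratio pinned down, the budget gives x* = I/(p_x + p_y·(y/x)) and y* = (y/x)·x*.
Numerically y/x = 2.157227, so x* = 30/(11.75 + 8·2.157227) = 1.0342 and y* = 2.157227·1.0342 = 2.231.

x* = 1.0342, y* = 2.231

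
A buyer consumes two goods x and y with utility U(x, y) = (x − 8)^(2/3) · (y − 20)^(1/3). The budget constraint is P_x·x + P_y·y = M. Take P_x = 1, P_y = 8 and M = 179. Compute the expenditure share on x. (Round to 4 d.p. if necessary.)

share on x = 0.0857

Let x' = x−8, y' = y−20. MRS = 2·y'/x' = P_x/P_y.
Substituting into the budget: x* = 8 + 2/3·(M − 8·P_x − 20·P_y)/P_x, and y* = 20 + 1/3·(…)/P_y.
Discretionary income = 179 − 8·1 − 20·8 = 11; x* = 8 + 2/3·11/1 = 15.3333; y* = 20 + 1/3·11/8 = 20.4583.
Expenditure on x: 1·15.3333 = 15.3333; share = 0.0857.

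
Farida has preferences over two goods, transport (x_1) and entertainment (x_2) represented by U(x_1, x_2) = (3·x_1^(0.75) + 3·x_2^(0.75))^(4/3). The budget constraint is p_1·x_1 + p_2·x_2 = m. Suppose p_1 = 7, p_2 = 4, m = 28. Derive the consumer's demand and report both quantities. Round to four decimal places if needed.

x_1* = 0.629, x_2* = 5.8993

MRS = MU_x_1/MU_x_2 = (x_2/x_1)^(0.25). Set equal to p_1/p_2.
Hence x_2/x_1 = (p_1/p_2)^(1/(0.25)), i.e. raised to the 4 power.
With the ratio pinned down, the budget gives x_1* = m/(p_1 + p_2·(x_2/x_1)) and x_2* = (x_2/x_1)·x_1*.
Numerically x_2/x_1 = 9.378906, so x_1* = 28/(7 + 4·9.378906) = 0.629 and x_2* = 9.378906·0.629 = 5.8993.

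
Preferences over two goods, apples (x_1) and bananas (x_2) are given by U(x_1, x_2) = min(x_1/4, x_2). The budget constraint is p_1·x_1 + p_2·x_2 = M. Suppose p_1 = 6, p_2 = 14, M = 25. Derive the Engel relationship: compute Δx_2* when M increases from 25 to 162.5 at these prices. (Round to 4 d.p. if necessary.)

Δx_2* = 3.6184

Here 4·6 + 14 = 38, giving x_2* = 0.6579.
At M' = 162.5: x_2* = 4.2763. Change: 4.2763 − 0.6579 = 3.6184.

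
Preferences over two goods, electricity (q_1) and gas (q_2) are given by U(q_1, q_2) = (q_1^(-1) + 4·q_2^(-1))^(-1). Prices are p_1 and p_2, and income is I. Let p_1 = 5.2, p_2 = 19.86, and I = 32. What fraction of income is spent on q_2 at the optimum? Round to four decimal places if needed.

MRS = MU_q_1/MU_q_2 = (1/4)·(q_2/q_1)^(2). Set equal to p_1/p_2.
Solve for the ratio: q_2/q_1 = [4·p_1/p_2]^(0.5).
With the ratio pinned down, the budget gives q_1* = I/(p_1 + p_2·(q_2/q_1)) and q_2* = (q_2/q_1)·q_1*.
Numerically q_2/q_1 = 1.023392, so q_1* = 32/(5.2 + 19.86·1.023392) = 1.2537 and q_2* = 1.023392·1.2537 = 1.283.
Expenditure on q_2: 19.86·1.283 = 25.4808; share = 0.7963.

share on q_2 = 0.7963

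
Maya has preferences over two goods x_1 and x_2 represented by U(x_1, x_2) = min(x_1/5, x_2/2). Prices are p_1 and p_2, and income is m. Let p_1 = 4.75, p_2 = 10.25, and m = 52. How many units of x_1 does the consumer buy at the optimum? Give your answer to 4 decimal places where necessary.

x_1* = 5.8757

With perfect complements, no substitution: consume in ratio x_1:x_2 = 5:2.
Budget: p_1·x_1 + p_2·(2/5)·x_1 = m, so (5·p_1 + 2·p_2)·x_1 = 5·m.
Demand: x_1*(p_1,p_2,m) = 5·m/(5·p_1 + 2·p_2), x_2* = 2·m/(5·p_1 + 2·p_2).
Here 5·4.75 + 2·10.25 = 44.25, giving x_1* = 5.8757.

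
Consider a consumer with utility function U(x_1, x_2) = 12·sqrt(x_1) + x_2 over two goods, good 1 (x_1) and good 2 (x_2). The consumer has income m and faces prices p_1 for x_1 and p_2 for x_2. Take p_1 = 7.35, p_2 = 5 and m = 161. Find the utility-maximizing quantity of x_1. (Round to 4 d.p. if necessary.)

Utility is quasi-linear in x_2; the FOC for x_1 is 6/√x_1 = p_1/p_2.
Solve: √x_1 = 6·p_2/p_1, so x_1*(p_1,p_2) = (6·p_2/p_1)², and x_2* = (m − p_1·x_1*)/p_2.
Plugging in: x_1* = (6·5/7.35)² = 16.6597.

x_1* = 16.6597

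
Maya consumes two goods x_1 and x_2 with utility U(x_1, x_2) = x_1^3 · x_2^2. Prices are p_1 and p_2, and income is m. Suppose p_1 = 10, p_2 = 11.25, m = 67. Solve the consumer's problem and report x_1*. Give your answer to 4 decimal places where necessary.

x_1* = 4.02

Tangency: MRS = (3/2)·x_2/x_1 = p_1/p_2.
Rearranging, p_2·x_2 = (2/3)·p_1·x_1. Substituting into the budget gives p_1·x_1·(1 + (2/3)) = m.
Demand: x_1*(p_1,p_2,m) = 0.6·m/p_1 and x_2* = 0.4·m/p_2.
At p_1=10, p_2=11.25, m=67: x_1* = 0.6·67/10 = 4.02.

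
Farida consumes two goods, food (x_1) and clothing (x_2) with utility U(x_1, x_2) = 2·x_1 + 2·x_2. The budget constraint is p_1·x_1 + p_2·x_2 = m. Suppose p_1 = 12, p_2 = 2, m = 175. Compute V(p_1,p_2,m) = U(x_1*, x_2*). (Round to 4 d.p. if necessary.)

V = 175

Numerically: x_1* = 0, x_2* = 87.5.
Utility at the optimum: U(0, 87.5) = 175.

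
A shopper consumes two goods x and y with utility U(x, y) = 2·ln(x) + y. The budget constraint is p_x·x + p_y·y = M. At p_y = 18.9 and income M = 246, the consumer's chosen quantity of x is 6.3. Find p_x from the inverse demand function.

p_x = 6

MU_x = 2/x, MU_y = 1. Tangency: 2/x = p_x/p_y.
So x*(p_x,p_y) = 2·p_y/p_x, independent of income; and y* = (M − 2·p_y)/p_y.
Set x* = 6.3 in the demand function and solve for p_x: p_x = 6.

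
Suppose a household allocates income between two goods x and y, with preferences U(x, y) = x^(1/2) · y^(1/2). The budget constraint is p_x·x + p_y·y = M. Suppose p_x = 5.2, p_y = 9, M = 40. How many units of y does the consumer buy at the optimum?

y* = 2.2222

The MRS is y/x. Set MRS = p_x/p_y.
Rearranging, p_y·y = p_x·x. Substituting into the budget gives p_x·x·(1 + 1) = M.
Demand: x*(p_x,p_y,M) = 0.5·M/p_x and y* = 0.5·M/p_y.
At p_x=5.2, p_y=9, M=40: y* = 0.5·40/9 = 2.2222.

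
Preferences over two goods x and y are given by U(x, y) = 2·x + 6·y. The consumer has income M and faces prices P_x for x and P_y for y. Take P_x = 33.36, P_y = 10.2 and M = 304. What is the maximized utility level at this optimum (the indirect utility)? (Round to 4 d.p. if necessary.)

y gives more utility per dollar, so spend all income on y: y* = M/P_y, x* = 0.
Numerically: x* = 0, y* = 29.8039.
Utility at the optimum: U(0, 29.8039) = 178.8235.

V = 178.8235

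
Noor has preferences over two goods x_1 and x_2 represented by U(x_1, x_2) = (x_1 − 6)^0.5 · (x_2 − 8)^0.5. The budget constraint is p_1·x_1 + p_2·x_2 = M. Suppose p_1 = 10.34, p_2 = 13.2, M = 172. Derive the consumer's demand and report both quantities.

x_1* = 6.2108, x_2* = 8.1652

After buying the subsistence bundle (6, 8), a share 0.5 of the remaining income goes to x_1: x_1* = 6 + 0.5·(M − 6p_1 − 8p_2)/p_1.
Discretionary income = 172 − 6·10.34 − 8·13.2 = 4.36; x_1* = 6 + 0.5·4.36/10.34 = 6.2108; x_2* = 8 + 0.5·4.36/13.2 = 8.1652.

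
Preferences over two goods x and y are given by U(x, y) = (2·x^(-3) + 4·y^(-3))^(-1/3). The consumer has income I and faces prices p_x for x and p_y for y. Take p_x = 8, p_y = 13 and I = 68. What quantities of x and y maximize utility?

x* = 3.1347, y* = 3.3017

MU_x ∝ 2·x^(-4), MU_y ∝ 4·y^(-4), so MRS = (1/2)·(y/x)^(4) = p_x/p_y.
Solve for the ratio: y/x = [2·p_x/p_y]^(0.25).
Substitute y = (y/x)·x into the budget: x* = I/(p_x + p_y·(y/x)).
Numerically y/x = 1.053281, so x* = 68/(8 + 13·1.053281) = 3.1347 and y* = 1.053281·3.1347 = 3.3017.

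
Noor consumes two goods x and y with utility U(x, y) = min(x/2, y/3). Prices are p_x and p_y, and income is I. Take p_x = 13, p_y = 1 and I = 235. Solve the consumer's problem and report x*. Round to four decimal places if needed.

x* = 16.2069

Leontief preferences: the optimum is at the kink where x/2 = y/3, i.e. y = (3/2)·x.
Budget: p_x·x + p_y·(3/2)·x = I, so (2·p_x + 3·p_y)·x = 2·I.
Demand: x*(p_x,p_y,I) = 2·I/(2·p_x + 3·p_y), y* = 3·I/(2·p_x + 3·p_y).
Here 2·13 + 3·1 = 29, giving x* = 16.2069.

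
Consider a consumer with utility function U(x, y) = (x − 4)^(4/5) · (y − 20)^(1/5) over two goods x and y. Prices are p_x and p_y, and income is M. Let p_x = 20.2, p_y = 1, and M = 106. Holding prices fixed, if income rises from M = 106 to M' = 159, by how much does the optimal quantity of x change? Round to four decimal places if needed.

Δx* = 2.099

Let x' = x−4, y' = y−20. MRS = 4·y'/x' = p_x/p_y.
After buying the subsistence bundle (4, 20), a share 0.8 of the remaining income goes to x: x* = 4 + 0.8·(M − 4p_x − 20p_y)/p_x.
Discretionary income = 106 − 4·20.2 − 20·1 = 5.2; x* = 4 + 0.8·5.2/20.2 = 4.2059.
At M' = 159: x* = 6.305. Change: 6.305 − 4.2059 = 2.099.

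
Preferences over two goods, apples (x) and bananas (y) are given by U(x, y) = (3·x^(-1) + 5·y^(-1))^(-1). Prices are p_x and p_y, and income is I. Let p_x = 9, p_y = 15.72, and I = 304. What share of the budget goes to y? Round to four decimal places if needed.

share on y = 0.6305

With the ratio pinned down, the budget gives x* = I/(p_x + p_y·(y/x)) and y* = (y/x)·x*.
Numerically y/x = 0.976831, so x* = 304/(9 + 15.72·0.976831) = 12.4816 and y* = 0.976831·12.4816 = 12.1924.
Expenditure on y: 15.72·12.1924 = 191.6653; share = 0.6305.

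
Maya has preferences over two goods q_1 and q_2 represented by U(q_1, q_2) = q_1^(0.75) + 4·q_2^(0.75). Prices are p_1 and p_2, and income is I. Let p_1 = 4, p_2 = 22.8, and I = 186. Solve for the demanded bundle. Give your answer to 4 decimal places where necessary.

q_1* = 19.5186, q_2* = 4.7336

With the ratio pinned down, the budget gives q_1* = I/(p_1 + p_2·(q_2/q_1)) and q_2* = (q_2/q_1)·q_1*.
Numerically q_2/q_1 = 0.242516, so q_1* = 186/(4 + 22.8·0.242516) = 19.5186 and q_2* = 0.242516·19.5186 = 4.7336.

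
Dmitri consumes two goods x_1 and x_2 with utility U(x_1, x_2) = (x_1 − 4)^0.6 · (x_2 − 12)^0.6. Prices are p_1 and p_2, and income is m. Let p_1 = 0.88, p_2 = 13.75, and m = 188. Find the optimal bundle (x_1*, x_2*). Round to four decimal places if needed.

x_1* = 15.0682, x_2* = 12.7084

This is Cobb-Douglas in (x_1−4, x_2−12): tangency gives 0.6·p_2·(x_2−12) = 0.6·p_1·(x_1−4).
Substituting into the budget: x_1* = 4 + 0.5·(m − 4·p_1 − 12·p_2)/p_1, and x_2* = 12 + 0.5·(…)/p_2.
Discretionary income = 188 − 4·0.88 − 12·13.75 = 19.48; x_1* = 4 + 0.5·19.48/0.88 = 15.0682; x_2* = 12 + 0.5·19.48/13.75 = 12.7084.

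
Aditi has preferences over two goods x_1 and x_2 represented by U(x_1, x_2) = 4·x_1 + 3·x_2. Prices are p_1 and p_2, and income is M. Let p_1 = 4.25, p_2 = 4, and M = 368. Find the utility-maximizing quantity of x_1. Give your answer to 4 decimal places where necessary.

Linear utility — the consumer picks whichever good has higher MU/price: 4/4.25 = 0.9412 vs 3/4 = 0.75.
x_1 gives more utility per dollar, so spend all income on x_1: x_1* = M/p_1, x_2* = 0.
Numerically: x_1* = 86.5882, x_2* = 0.

x_1* = 86.5882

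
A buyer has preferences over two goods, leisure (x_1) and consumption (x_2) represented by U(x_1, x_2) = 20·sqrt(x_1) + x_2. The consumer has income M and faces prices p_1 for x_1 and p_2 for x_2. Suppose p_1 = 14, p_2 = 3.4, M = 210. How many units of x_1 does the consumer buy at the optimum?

MU_x_1 = 10/√x_1, MU_x_2 = 1. Tangency: 10/√x_1 = p_1/p_2.
Solve: √x_1 = 10·p_2/p_1, so x_1*(p_1,p_2) = (10·p_2/p_1)², and x_2* = (M − p_1·x_1*)/p_2.
Plugging in: x_1* = (10·3.4/14)² = 5.898.

x_1* = 5.898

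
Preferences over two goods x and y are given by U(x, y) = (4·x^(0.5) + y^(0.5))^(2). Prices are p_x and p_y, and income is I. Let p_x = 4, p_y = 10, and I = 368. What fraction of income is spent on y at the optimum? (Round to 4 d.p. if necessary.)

From the CES first-order condition, 4·(y/x)^(0.5) = p_x/p_y.
Solve for the ratio: y/x = [(1/4)·p_x/p_y]^(2).
Substitute y = (y/x)·x into the budget: x* = I/(p_x + p_y·(y/x)).
Numerically y/x = 0.01, so x* = 368/(4 + 10·0.01) = 89.7561 and y* = 0.01·89.7561 = 0.8976.
Expenditure on y: 10·0.8976 = 8.9756; share = 0.0244.

share on y = 0.0244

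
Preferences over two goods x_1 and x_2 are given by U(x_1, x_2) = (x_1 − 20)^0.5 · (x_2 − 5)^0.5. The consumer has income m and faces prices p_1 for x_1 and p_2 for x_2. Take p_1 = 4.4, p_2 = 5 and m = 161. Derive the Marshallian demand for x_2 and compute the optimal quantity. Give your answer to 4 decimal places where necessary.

This is Cobb-Douglas in (x_1−20, x_2−5): tangency gives 0.5·p_2·(x_2−5) = 0.5·p_1·(x_1−20).
After buying the subsistence bundle (20, 5), a share 0.5 of the remaining income goes to x_1: x_1* = 20 + 0.5·(m − 20p_1 − 5p_2)/p_1.
Discretionary income = 161 − 20·4.4 − 5·5 = 48; x_2* = 5 + 0.5·48/5 = 9.8.

x_2* = 9.8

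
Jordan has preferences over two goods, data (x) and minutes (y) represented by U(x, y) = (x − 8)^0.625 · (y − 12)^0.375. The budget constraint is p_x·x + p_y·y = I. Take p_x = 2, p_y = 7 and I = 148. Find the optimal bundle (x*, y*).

After buying the subsistence bundle (8, 12), a share 0.625 of the remaining income goes to x: x* = 8 + 0.625·(I − 8p_x − 12p_y)/p_x.
Discretionary income = 148 − 8·2 − 12·7 = 48; x* = 8 + 0.625·48/2 = 23; y* = 12 + 0.375·48/7 = 14.5714.

x* = 23, y* = 14.5714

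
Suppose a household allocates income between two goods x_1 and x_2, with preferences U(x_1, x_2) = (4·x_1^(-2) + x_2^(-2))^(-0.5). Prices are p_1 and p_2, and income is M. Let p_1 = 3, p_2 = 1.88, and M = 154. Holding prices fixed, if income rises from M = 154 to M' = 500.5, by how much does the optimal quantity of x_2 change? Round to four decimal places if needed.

Δx_2* = 58.184

MU_x_1 ∝ 4·x_1^(-3), MU_x_2 ∝ x_2^(-3), so MRS = 4·(x_2/x_1)^(3) = p_1/p_2.
Solve for the ratio: x_2/x_1 = [(1/4)·p_1/p_2]^(1/3).
Substitute x_2 = (x_2/x_1)·x_1 into the budget: x_1* = M/(p_1 + p_2·(x_2/x_1)).
Numerically x_2/x_1 = 0.736153, so x_1* = 154/(3 + 1.88·0.736153) = 35.128 and x_2* = 0.736153·35.128 = 25.8596.
At M' = 500.5: x_2* = 84.0436. Change: 84.0436 − 25.8596 = 58.184.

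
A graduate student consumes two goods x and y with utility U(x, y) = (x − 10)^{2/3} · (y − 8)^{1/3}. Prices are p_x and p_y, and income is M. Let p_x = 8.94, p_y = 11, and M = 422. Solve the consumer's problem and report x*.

x* = 28.2401

MRS = 2·(y−8)/(x−10). Tangency with p_x/p_y gives y−8 = (1/2)·(p_x/p_y)·(x−10).
Substituting into the budget: x* = 10 + 2/3·(M − 10·p_x − 8·p_y)/p_x, and y* = 8 + 1/3·(…)/p_y.
Discretionary income = 422 − 10·8.94 − 8·11 = 244.6; x* = 10 + 2/3·244.6/8.94 = 28.2401.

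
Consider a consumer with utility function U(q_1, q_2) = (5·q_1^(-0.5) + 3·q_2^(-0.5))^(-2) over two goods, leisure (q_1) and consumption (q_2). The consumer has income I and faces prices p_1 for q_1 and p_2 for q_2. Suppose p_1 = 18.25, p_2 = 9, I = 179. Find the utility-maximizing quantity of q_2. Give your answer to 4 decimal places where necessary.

MRS = MU_q_1/MU_q_2 = (5/3)·(q_2/q_1)^(1.5). Set equal to p_1/p_2.
Solve for the ratio: q_2/q_1 = [(3/5)·p_1/p_2]^(2/3).
Substitute q_2 = (q_2/q_1)·q_1 into the budget: q_1* = I/(p_1 + p_2·(q_2/q_1)).
Numerically q_2/q_1 = 1.139675, so q_1* = 179/(18.25 + 9·1.139675) = 6.2791 and q_2* = 1.139675·6.2791 = 7.1562.

q_2* = 7.1562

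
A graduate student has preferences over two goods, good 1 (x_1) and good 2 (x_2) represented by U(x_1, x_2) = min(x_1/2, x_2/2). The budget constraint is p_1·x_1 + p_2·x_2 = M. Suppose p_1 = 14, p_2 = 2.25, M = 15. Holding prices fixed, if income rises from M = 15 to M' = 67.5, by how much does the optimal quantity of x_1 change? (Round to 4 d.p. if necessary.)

Δx_1* = 3.2308

With perfect complements, no substitution: consume in ratio x_1:x_2 = 2:2.
Budget: p_1·x_1 + p_2·x_1 = M, so (2·p_1 + 2·p_2)·x_1 = 2·M.
Demand: x_1*(p_1,p_2,M) = 2·M/(2·p_1 + 2·p_2), x_2* = 2·M/(2·p_1 + 2·p_2).
Here 2·14 + 2·2.25 = 32.5, giving x_1* = 0.9231.
At M' = 67.5: x_1* = 4.1538. Change: 4.1538 − 0.9231 = 3.2308.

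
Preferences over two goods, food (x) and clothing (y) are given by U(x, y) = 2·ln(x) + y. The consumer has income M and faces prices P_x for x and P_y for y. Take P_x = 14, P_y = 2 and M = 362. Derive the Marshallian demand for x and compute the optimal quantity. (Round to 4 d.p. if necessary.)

Set MRS = P_x/P_y: (2/x)/1 = P_x/P_y.
So x*(P_x,P_y) = 2·P_y/P_x, independent of income; and y* = (M − 2·P_y)/P_y.
At the given prices: x* = 2·2/14 = 0.2857.

x* = 0.2857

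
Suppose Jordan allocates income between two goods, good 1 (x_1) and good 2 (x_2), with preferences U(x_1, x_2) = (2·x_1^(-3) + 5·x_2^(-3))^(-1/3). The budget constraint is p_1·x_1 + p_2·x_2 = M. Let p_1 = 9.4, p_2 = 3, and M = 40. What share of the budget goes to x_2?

MRS = MU_x_1/MU_x_2 = (2/5)·(x_2/x_1)^(4). Set equal to p_1/p_2.
Solve for the ratio: x_2/x_1 = [(5/2)·p_1/p_2]^(0.25).
With the ratio pinned down, the budget gives x_1* = M/(p_1 + p_2·(x_2/x_1)) and x_2* = (x_2/x_1)·x_1*.
Numerically x_2/x_1 = 1.672964, so x_1* = 40/(9.4 + 3·1.672964) = 2.7741 and x_2* = 1.672964·2.7741 = 4.641.
Expenditure on x_2: 3·4.641 = 13.9231; share = 0.3481.

share on x_2 = 0.3481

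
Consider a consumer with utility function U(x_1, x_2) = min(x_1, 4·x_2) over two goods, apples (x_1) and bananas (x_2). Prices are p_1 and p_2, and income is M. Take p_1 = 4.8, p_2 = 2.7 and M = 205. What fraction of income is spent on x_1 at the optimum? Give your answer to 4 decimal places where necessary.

Here 4·4.8 + 2.7 = 21.9, giving x_1* = 37.4429 and x_2* = 9.3607.
Expenditure on x_1: 4.8·37.4429 = 179.726; share = 0.8767.

share on x_1 = 0.8767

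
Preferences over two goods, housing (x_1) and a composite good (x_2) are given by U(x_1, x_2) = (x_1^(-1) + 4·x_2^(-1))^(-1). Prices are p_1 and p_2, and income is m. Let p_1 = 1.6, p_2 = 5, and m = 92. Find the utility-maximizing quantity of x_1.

x_1* = 12.6777

MRS = MU_x_1/MU_x_2 = (1/4)·(x_2/x_1)^(2). Set equal to p_1/p_2.
Hence x_2/x_1 = (4·p_1/p_2)^(1/(2)), i.e. raised to the 0.5 power.
Substitute x_2 = (x_2/x_1)·x_1 into the budget: x_1* = m/(p_1 + p_2·(x_2/x_1)).
Numerically x_2/x_1 = 1.131371, so x_1* = 92/(1.6 + 5·1.131371) = 12.6777.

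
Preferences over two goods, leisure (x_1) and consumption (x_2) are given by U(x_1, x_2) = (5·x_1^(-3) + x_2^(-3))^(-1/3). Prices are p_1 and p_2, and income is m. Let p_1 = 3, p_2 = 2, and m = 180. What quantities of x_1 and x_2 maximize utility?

MRS = MU_x_1/MU_x_2 = 5·(x_2/x_1)^(4). Set equal to p_1/p_2.
Hence x_2/x_1 = ((1/5)·p_1/p_2)^(1/(4)), i.e. raised to the 0.25 power.
Substitute x_2 = (x_2/x_1)·x_1 into the budget: x_1* = m/(p_1 + p_2·(x_2/x_1)).
Numerically x_2/x_1 = 0.740083, so x_1* = 180/(3 + 2·0.740083) = 40.1771 and x_2* = 0.740083·40.1771 = 29.7344.

x_1* = 40.1771, x_2* = 29.7344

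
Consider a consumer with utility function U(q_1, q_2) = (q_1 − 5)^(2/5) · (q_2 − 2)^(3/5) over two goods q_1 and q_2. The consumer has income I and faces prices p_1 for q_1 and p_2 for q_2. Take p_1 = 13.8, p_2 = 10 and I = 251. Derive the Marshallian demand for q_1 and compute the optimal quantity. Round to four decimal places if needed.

q_1* = 9.6957

MRS = (2/3)·(q_2−2)/(q_1−5). Tangency with p_1/p_2 gives q_2−2 = (3/2)·(p_1/p_2)·(q_1−5).
Substituting into the budget: q_1* = 5 + 0.4·(I − 5·p_1 − 2·p_2)/p_1, and q_2* = 2 + 0.6·(…)/p_2.
Discretionary income = 251 − 5·13.8 − 2·10 = 162; q_1* = 5 + 0.4·162/13.8 = 9.6957.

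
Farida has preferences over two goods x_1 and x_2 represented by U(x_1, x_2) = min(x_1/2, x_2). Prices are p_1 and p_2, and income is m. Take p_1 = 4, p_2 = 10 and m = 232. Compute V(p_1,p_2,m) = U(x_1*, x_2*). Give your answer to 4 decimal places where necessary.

V = 12.8889

Leontief preferences: the optimum is at the kink where x_1/2 = x_2/1, i.e. x_2 = (1/2)·x_1.
Budget: p_1·x_1 + p_2·(1/2)·x_1 = m, so (2·p_1 + p_2)·x_1 = 2·m.
Demand: x_1*(p_1,p_2,m) = 2·m/(2·p_1 + p_2), x_2* = m/(2·p_1 + p_2).
Here 2·4 + 10 = 18, giving x_1* = 25.7778 and x_2* = 12.8889.
Utility at the optimum: U(25.7778, 12.8889) = 12.8889.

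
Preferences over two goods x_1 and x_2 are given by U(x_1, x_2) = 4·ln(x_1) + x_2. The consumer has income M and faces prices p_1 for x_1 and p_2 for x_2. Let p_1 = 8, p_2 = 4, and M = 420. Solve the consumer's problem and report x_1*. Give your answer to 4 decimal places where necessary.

x_1* = 2

MU_x_1 = 4/x_1, MU_x_2 = 1. Tangency: 4/x_1 = p_1/p_2.
So x_1*(p_1,p_2) = 4·p_2/p_1, independent of income; and x_2* = (M − 4·p_2)/p_2.
At the given prices: x_1* = 4·4/8 = 2.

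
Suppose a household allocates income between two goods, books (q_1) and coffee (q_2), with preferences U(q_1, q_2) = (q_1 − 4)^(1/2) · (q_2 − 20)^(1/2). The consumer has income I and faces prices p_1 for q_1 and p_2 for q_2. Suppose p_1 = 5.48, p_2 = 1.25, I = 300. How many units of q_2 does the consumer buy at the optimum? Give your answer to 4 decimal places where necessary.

MRS = (q_2−20)/(q_1−4). Tangency with p_1/p_2 gives q_2−20 = (p_1/p_2)·(q_1−4).
After buying the subsistence bundle (4, 20), a share 0.5 of the remaining income goes to q_1: q_1* = 4 + 0.5·(I − 4p_1 − 20p_2)/p_1.
Discretionary income = 300 − 4·5.48 − 20·1.25 = 253.08; q_2* = 20 + 0.5·253.08/1.25 = 121.232.

q_2* = 121.232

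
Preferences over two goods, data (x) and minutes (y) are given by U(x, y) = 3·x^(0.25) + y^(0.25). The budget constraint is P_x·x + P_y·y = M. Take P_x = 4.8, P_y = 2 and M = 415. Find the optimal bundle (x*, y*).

MU_x ∝ 3·x^(-0.75), MU_y ∝ y^(-0.75), so MRS = 3·(y/x)^(0.75) = P_x/P_y.
Solve for the ratio: y/x = [(1/3)·P_x/P_y]^(4/3).
With the ratio pinned down, the budget gives x* = M/(P_x + P_y·(y/x)) and y* = (y/x)·x*.
Numerically y/x = 0.742654, so x* = 415/(4.8 + 2·0.742654) = 66.027 and y* = 0.742654·66.027 = 49.0352.

x* = 66.027, y* = 49.0352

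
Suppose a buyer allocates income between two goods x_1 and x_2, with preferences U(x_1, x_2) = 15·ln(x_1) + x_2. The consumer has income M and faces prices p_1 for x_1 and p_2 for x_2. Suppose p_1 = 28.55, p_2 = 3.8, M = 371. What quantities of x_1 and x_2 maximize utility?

x_1* = 1.9965, x_2* = 82.6316

MU_x_1 = 15/x_1, MU_x_2 = 1. Tangency: 15/x_1 = p_1/p_2.
So x_1*(p_1,p_2) = 15·p_2/p_1, independent of income; and x_2* = (M − 15·p_2)/p_2.
At the given prices: x_1* = 15·3.8/28.55 = 1.9965, and x_2* = 82.6316.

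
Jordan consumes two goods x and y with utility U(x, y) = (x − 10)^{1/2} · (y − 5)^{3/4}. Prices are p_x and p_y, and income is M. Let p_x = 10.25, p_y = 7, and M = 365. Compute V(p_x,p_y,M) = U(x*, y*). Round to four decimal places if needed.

V = 27.6493

This is Cobb-Douglas in (x−10, y−5): tangency gives 0.5·p_y·(y−5) = 0.75·p_x·(x−10).
Substituting into the budget: x* = 10 + 0.4·(M − 10·p_x − 5·p_y)/p_x, and y* = 5 + 0.6·(…)/p_y.
Discretionary income = 365 − 10·10.25 − 5·7 = 227.5; x* = 10 + 0.4·227.5/10.25 = 18.878; y* = 5 + 0.6·227.5/7 = 24.5.
Utility at the optimum: U(18.878, 24.5) = 27.6493.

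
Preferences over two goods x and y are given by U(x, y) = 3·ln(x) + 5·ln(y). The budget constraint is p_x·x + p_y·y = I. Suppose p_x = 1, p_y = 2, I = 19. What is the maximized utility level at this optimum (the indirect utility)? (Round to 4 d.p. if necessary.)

Tangency: MRS = (3/5)·y/x = p_x/p_y.
So 3·p_y·y = 5·p_x·x; combined with the budget, a share 0.375 of income goes to x.
Demand: x*(p_x,p_y,I) = 0.375·I/p_x and y* = 0.625·I/p_y.
At p_x=1, p_y=2, I=19: x* = 0.375·19/1 = 7.125, y* = 5.9375.
Utility at the optimum: U(7.125, 5.9375) = 14.7973.

V = 14.7973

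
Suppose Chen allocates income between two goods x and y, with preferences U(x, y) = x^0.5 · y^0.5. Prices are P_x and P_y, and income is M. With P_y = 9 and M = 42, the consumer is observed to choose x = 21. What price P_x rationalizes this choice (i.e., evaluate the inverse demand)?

P_x = 1

Tangency: MRS = y/x = P_x/P_y.
So 0.5·P_y·y = 0.5·P_x·x; combined with the budget, a share 0.5 of income goes to x.
Demand: x*(P_x,P_y,M) = 0.5·M/P_x and y* = 0.5·M/P_y.
Set x* = 21 in the demand function and solve for P_x: P_x = 1.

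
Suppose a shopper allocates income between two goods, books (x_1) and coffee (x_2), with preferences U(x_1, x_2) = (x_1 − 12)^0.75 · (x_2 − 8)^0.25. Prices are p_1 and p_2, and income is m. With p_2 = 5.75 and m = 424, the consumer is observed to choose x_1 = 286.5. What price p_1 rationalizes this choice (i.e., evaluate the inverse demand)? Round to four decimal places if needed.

Let x_1' = x_1−12, x_2' = x_2−8. MRS = 3·x_2'/x_1' = p_1/p_2.
Substituting into the budget: x_1* = 12 + 0.75·(m − 12·p_1 − 8·p_2)/p_1, and x_2* = 8 + 0.25·(…)/p_2.
Set x_1* = 286.5 in the demand function and solve for p_1: p_1 = 1.

p_1 = 1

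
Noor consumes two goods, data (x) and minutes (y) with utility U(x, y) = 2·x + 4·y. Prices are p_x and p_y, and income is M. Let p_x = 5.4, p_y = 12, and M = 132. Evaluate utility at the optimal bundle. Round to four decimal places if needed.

V = 48.8889

Linear utility — the consumer picks whichever good has higher MU/price: 2/5.4 = 0.3704 vs 4/12 = 0.3333.
x gives more utility per dollar, so spend all income on x: x* = M/p_x, y* = 0.
Numerically: x* = 24.4444, y* = 0.
Utility at the optimum: U(24.4444, 0) = 48.8889.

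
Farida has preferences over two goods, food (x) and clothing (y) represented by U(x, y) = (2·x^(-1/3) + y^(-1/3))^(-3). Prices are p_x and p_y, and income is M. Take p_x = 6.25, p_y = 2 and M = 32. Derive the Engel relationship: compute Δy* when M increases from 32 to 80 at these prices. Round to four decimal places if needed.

Δy* = 7.4164

From the CES first-order condition, 2·(y/x)^(4/3) = p_x/p_y.
Hence y/x = ((1/2)·p_x/p_y)^(1/(4/3)), i.e. raised to the 0.75 power.
With the ratio pinned down, the budget gives x* = M/(p_x + p_y·(y/x)) and y* = (y/x)·x*.
Numerically y/x = 1.397542, so x* = 32/(6.25 + 2·1.397542) = 3.5378 and y* = 1.397542·3.5378 = 4.9443.
At M' = 80: y* = 12.3607. Change: 12.3607 − 4.9443 = 7.4164.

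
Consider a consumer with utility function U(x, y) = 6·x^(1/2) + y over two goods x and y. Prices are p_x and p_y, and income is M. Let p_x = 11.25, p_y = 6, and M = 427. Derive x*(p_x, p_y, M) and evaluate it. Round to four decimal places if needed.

Utility is quasi-linear in y; the FOC for x is 3/√x = p_x/p_y.
Solve: √x = 3·p_y/p_x, so x*(p_x,p_y) = (3·p_y/p_x)², and y* = (M − p_x·x*)/p_y.
Plugging in: x* = (3·6/11.25)² = 2.56.

x* = 2.56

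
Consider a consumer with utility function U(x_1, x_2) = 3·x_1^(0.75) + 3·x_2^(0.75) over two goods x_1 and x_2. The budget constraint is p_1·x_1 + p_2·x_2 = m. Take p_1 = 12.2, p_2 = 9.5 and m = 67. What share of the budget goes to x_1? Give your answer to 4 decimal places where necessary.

From the CES first-order condition, (x_2/x_1)^(0.25) = p_1/p_2.
Hence x_2/x_1 = (p_1/p_2)^(1/(0.25)), i.e. raised to the 4 power.
Substitute x_2 = (x_2/x_1)·x_1 into the budget: x_1* = m/(p_1 + p_2·(x_2/x_1)).
Numerically x_2/x_1 = 2.71985, so x_1* = 67/(12.2 + 9.5·2.71985) = 1.7614 and x_2* = 2.71985·1.7614 = 4.7907.
Expenditure on x_1: 12.2·1.7614 = 21.4887; share = 0.3207.

share on x_1 = 0.3207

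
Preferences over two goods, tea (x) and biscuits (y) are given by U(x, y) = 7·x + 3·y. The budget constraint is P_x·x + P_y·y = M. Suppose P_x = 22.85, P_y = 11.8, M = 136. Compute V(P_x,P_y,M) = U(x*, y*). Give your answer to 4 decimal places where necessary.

Linear utility — the consumer picks whichever good has higher MU/price: 7/22.85 = 0.3063 vs 3/11.8 = 0.2542.
x gives more utility per dollar, so spend all income on x: x* = M/P_x, y* = 0.
Numerically: x* = 5.9519, y* = 0.
Utility at the optimum: U(5.9519, 0) = 41.663.

V = 41.663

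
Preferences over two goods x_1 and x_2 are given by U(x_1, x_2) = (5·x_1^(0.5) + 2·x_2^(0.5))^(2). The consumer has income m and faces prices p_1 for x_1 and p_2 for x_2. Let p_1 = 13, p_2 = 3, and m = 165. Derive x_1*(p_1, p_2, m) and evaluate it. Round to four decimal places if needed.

x_1* = 7.4955

With the ratio pinned down, the budget gives x_1* = m/(p_1 + p_2·(x_2/x_1)) and x_2* = (x_2/x_1)·x_1*.
Numerically x_2/x_1 = 3.004444, so x_1* = 165/(13 + 3·3.004444) = 7.4955.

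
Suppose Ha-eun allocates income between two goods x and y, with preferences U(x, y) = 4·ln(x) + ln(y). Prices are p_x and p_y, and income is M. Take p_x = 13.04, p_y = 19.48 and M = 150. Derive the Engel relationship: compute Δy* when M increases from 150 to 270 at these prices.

The MRS is 4·y/x. Set MRS = p_x/p_y.
Rearranging, p_y·y = (1/4)·p_x·x. Substituting into the budget gives p_x·x·(1 + (1/4)) = M.
Demand: x*(p_x,p_y,M) = 0.8·M/p_x and y* = 0.2·M/p_y.
At p_x=13.04, p_y=19.48, M=150: y* = 0.2·150/19.48 = 1.54.
At M' = 270: y* = 2.7721. Change: 2.7721 − 1.54 = 1.232.

Δy* = 1.232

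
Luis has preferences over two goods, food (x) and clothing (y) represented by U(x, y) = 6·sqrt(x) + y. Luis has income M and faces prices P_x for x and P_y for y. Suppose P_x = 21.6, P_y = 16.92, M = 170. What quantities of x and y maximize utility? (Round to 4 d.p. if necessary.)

Utility is quasi-linear in y; the FOC for x is 3/√x = P_x/P_y.
Solve: √x = 3·P_y/P_x, so x*(P_x,P_y) = (3·P_y/P_x)², and y* = (M − P_x·x*)/P_y.
Plugging in: x* = (3·16.92/21.6)² = 5.5225, y* = 2.9973.

x* = 5.5225, y* = 2.9973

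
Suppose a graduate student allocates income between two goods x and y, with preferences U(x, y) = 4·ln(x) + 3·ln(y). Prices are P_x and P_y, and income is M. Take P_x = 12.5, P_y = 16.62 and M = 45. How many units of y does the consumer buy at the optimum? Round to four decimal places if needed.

y* = 1.1604

The MRS is (4/3)·y/x. Set MRS = P_x/P_y.
So 4·P_y·y = 3·P_x·x; combined with the budget, a share 4/7 of income goes to x.
Demand: x*(P_x,P_y,M) = 4/7·M/P_x and y* = 3/7·M/P_y.
At P_x=12.5, P_y=16.62, M=45: y* = 3/7·45/16.62 = 1.1604.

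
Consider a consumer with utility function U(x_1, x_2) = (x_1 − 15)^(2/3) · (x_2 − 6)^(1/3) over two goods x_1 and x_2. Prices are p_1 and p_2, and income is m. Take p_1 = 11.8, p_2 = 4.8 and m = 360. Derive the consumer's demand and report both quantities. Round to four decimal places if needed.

Discretionary income = 360 − 15·11.8 − 6·4.8 = 154.2; x_1* = 15 + 2/3·154.2/11.8 = 23.7119; x_2* = 6 + 1/3·154.2/4.8 = 16.7083.

x_1* = 23.7119, x_2* = 16.7083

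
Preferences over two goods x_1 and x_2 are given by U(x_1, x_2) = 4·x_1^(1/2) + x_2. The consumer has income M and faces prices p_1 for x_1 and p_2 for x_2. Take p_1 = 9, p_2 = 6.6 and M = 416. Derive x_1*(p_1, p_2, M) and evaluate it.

x_1* = 2.1511

MU_x_1 = 2/√x_1, MU_x_2 = 1. Tangency: 2/√x_1 = p_1/p_2.
Thus x_1* = (2·p_2/p_1)² — independent of M — with the rest of income spent on x_2.
Plugging in: x_1* = (2·6.6/9)² = 2.1511.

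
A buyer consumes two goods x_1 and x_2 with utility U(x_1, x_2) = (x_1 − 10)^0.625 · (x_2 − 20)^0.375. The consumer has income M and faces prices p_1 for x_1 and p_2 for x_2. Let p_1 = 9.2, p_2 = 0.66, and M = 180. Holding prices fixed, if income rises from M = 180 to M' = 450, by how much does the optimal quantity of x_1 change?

Let x_1' = x_1−10, x_2' = x_2−20. MRS = (5/3)·x_2'/x_1' = p_1/p_2.
After buying the subsistence bundle (10, 20), a share 0.625 of the remaining income goes to x_1: x_1* = 10 + 0.625·(M − 10p_1 − 20p_2)/p_1.
Discretionary income = 180 − 10·9.2 − 20·0.66 = 74.8; x_1* = 10 + 0.625·74.8/9.2 = 15.0815.
At M' = 450: x_1* = 33.4239. Change: 33.4239 − 15.0815 = 18.3424.

Δx_1* = 18.3424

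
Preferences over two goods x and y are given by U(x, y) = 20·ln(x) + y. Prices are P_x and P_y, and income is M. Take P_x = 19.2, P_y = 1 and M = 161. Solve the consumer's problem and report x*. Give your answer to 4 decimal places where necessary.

Set MRS = P_x/P_y: (20/x)/1 = P_x/P_y.
So x*(P_x,P_y) = 20·P_y/P_x, independent of income; and y* = (M − 20·P_y)/P_y.
At the given prices: x* = 20·1/19.2 = 1.0417.

x* = 1.0417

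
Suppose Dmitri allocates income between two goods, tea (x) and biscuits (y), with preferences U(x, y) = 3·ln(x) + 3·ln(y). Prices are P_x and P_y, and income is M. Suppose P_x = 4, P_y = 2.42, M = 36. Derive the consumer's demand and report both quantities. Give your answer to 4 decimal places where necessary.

Demand: x*(P_x,P_y,M) = 0.5·M/P_x and y* = 0.5·M/P_y.
At P_x=4, P_y=2.42, M=36: x* = 0.5·36/4 = 4.5, y* = 7.438.

x* = 4.5, y* = 7.438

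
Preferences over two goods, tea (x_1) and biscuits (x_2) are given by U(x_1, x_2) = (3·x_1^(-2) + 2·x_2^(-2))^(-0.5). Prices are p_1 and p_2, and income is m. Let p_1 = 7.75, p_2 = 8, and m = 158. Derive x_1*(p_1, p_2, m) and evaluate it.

x_1* = 10.7739

Substitute x_2 = (x_2/x_1)·x_1 into the budget: x_1* = m/(p_1 + p_2·(x_2/x_1)).
Numerically x_2/x_1 = 0.864384, so x_1* = 158/(7.75 + 8·0.864384) = 10.7739.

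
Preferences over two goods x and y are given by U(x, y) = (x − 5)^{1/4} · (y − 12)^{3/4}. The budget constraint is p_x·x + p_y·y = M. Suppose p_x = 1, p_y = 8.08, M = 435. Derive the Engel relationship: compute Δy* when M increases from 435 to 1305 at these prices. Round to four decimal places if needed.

Δy* = 80.755

Let x' = x−5, y' = y−12. MRS = (1/3)·y'/x' = p_x/p_y.
Substituting into the budget: x* = 5 + 0.25·(M − 5·p_x − 12·p_y)/p_x, and y* = 12 + 0.75·(…)/p_y.
Discretionary income = 435 − 5·1 − 12·8.08 = 333.04; y* = 12 + 0.75·333.04/8.08 = 42.9134.
At M' = 1305: y* = 123.6683. Change: 123.6683 − 42.9134 = 80.755.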